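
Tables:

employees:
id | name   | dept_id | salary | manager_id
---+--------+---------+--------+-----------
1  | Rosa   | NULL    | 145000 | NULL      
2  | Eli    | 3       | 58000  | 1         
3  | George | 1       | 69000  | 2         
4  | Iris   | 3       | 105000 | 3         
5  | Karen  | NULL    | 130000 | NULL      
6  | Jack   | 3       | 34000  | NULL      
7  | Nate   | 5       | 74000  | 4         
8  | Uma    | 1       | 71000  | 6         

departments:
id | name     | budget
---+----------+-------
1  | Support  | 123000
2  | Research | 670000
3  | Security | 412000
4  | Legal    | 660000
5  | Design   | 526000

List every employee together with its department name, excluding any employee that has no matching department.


INNER JOIN keeps only employees rows whose dept_id matches an id in departments. Walk through each employee:
  - employee 1 (Rosa): dept_id=NULL, no match -> dropped
  - employee 2 (Eli): dept_id=3 -> matches Security
  - employee 3 (George): dept_id=1 -> matches Support
  - employee 4 (Iris): dept_id=3 -> matches Security
  - employee 5 (Karen): dept_id=NULL, no match -> dropped
  - employee 6 (Jack): dept_id=3 -> matches Security
  - employee 7 (Nate): dept_id=5 -> matches Design
  - employee 8 (Uma): dept_id=1 -> matches Support
So 2 of 8 rows are dropped.

SQL:
SELECT a.name, b.name AS department
FROM employees a
INNER JOIN departments b ON a.dept_id = b.id

Result:
name   | department
-------+-----------
Eli    | Security  
George | Support   
Iris   | Security  
Jack   | Security  
Nate   | Design    
Uma    | Support   


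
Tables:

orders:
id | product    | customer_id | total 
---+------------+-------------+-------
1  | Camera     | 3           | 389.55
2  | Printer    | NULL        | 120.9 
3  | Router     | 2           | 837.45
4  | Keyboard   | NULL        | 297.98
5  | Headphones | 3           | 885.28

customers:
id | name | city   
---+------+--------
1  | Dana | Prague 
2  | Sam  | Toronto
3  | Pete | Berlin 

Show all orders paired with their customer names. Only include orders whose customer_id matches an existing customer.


INNER JOIN keeps only orders rows whose customer_id matches an id in customers. Walk through each order:
  - order 1 (Camera): customer_id=3 -> matches Pete
  - order 2 (Printer): customer_id=NULL, no match -> dropped
  - order 3 (Router): customer_id=2 -> matches Sam
  - order 4 (Keyboard): customer_id=NULL, no match -> dropped
  - order 5 (Headphones): customer_id=3 -> matches Pete
So 2 of 5 rows are dropped.

SQL:
SELECT a.product, b.name AS customer
FROM orders a
INNER JOIN customers b ON a.customer_id = b.id

Result:
product    | customer
-----------+---------
Camera     | Pete    
Router     | Sam     
Headphones | Pete    


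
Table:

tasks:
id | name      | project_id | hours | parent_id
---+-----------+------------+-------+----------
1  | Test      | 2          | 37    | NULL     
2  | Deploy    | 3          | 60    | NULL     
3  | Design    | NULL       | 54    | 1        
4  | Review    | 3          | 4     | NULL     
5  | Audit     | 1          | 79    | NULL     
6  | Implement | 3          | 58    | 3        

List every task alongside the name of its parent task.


This is a self-join: tasks is joined to a second copy of itself, matching each row's parent_id to another row's id. Use LEFT JOIN so rows with parent_id=NULL are kept.
  - task 1 (Test): parent_id=NULL -> NULL
  - task 2 (Deploy): parent_id=NULL -> NULL
  - task 3 (Design): parent_id=1 -> Test
  - task 4 (Review): parent_id=NULL -> NULL
  - task 5 (Audit): parent_id=NULL -> NULL
  - task 6 (Implement): parent_id=3 -> Design

SQL:
SELECT a.name AS item, b.name AS parent
FROM tasks a
LEFT JOIN tasks b ON a.parent_id = b.id

Result:
item      | parent
----------+-------
Test      | NULL  
Deploy    | NULL  
Design    | Test  
Review    | NULL  
Audit     | NULL  
Implement | Design


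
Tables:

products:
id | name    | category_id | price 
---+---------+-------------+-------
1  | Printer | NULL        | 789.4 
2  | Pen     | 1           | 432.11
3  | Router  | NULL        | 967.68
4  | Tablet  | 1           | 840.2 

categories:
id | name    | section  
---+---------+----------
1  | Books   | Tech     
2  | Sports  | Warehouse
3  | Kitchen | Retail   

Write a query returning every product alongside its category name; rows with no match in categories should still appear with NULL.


LEFT JOIN keeps every row from products (the left table); where category_id has no match in categories, the category columns become NULL. Walk through each product:
  - product 1 (Printer): category_id=NULL, no match -> kept with NULL
  - product 2 (Pen): category_id=1 -> matches Books
  - product 3 (Router): category_id=NULL, no match -> kept with NULL
  - product 4 (Tablet): category_id=1 -> matches Books
All 4 rows appear; 2 have NULL category.

SQL:
SELECT a.name, b.name AS category
FROM products a
LEFT JOIN categories b ON a.category_id = b.id

Result:
name    | category
--------+---------
Printer | NULL    
Pen     | Books   
Router  | NULL    
Tablet  | Books   


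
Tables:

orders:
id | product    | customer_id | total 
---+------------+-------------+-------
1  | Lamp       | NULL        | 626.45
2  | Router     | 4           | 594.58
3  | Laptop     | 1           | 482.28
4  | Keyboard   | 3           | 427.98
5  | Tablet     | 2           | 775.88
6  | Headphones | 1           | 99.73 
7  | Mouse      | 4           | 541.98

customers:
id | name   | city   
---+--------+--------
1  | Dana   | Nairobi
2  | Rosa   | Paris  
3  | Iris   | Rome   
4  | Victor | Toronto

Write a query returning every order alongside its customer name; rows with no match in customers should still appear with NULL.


LEFT JOIN keeps every row from orders (the left table); where customer_id has no match in customers, the customer columns become NULL. Walk through each order:
  - order 1 (Lamp): customer_id=NULL, no match -> kept with NULL
  - order 2 (Router): customer_id=4 -> matches Victor
  - order 3 (Laptop): customer_id=1 -> matches Dana
  - order 4 (Keyboard): customer_id=3 -> matches Iris
  - order 5 (Tablet): customer_id=2 -> matches Rosa
  - order 6 (Headphones): customer_id=1 -> matches Dana
  - order 7 (Mouse): customer_id=4 -> matches Victor
All 7 rows appear; 1 has NULL customer.

SQL:
SELECT a.product, b.name AS customer
FROM orders a
LEFT JOIN customers b ON a.customer_id = b.id

Result:
product    | customer
-----------+---------
Lamp       | NULL    
Router     | Victor  
Laptop     | Dana    
Keyboard   | Iris    
Tablet     | Rosa    
Headphones | Dana    
Mouse      | Victor  


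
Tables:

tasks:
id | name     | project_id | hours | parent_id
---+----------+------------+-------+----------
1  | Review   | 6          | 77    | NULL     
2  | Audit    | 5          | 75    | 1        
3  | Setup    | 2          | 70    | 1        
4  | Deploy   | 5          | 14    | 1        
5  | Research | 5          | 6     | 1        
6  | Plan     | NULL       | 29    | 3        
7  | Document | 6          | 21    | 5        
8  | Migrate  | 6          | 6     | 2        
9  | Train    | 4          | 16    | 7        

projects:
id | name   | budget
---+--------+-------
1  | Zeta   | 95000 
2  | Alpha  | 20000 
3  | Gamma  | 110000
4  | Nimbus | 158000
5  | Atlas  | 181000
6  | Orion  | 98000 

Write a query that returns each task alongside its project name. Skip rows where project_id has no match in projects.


INNER JOIN keeps only tasks rows whose project_id matches an id in projects. Walk through each task:
  - task 1 (Review): project_id=6 -> matches Orion
  - task 2 (Audit): project_id=5 -> matches Atlas
  - task 3 (Setup): project_id=2 -> matches Alpha
  - task 4 (Deploy): project_id=5 -> matches Atlas
  - task 5 (Research): project_id=5 -> matches Atlas
  - task 6 (Plan): project_id=NULL, no match -> dropped
  - task 7 (Document): project_id=6 -> matches Orion
  - task 8 (Migrate): project_id=6 -> matches Orion
  - task 9 (Train): project_id=4 -> matches Nimbus
So 1 of 9 rows is dropped.

SQL:
SELECT a.name, b.name AS project
FROM tasks a
INNER JOIN projects b ON a.project_id = b.id

Result:
name     | project
---------+--------
Review   | Orion  
Audit    | Atlas  
Setup    | Alpha  
Deploy   | Atlas  
Research | Atlas  
Document | Orion  
Migrate  | Orion  
Train    | Nimbus 


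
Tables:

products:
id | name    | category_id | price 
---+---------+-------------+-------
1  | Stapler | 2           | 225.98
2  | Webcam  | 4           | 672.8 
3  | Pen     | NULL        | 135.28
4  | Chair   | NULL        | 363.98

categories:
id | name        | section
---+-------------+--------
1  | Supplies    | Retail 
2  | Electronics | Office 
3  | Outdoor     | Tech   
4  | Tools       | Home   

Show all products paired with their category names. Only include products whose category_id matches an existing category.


INNER JOIN keeps only products rows whose category_id matches an id in categories. Walk through each product:
  - product 1 (Stapler): category_id=2 -> matches Electronics
  - product 2 (Webcam): category_id=4 -> matches Tools
  - product 3 (Pen): category_id=NULL, no match -> dropped
  - product 4 (Chair): category_id=NULL, no match -> dropped
So 2 of 4 rows are dropped.

SQL:
SELECT a.name, b.name AS category
FROM products a
INNER JOIN categories b ON a.category_id = b.id

Result:
name    | category   
--------+------------
Stapler | Electronics
Webcam  | Tools      


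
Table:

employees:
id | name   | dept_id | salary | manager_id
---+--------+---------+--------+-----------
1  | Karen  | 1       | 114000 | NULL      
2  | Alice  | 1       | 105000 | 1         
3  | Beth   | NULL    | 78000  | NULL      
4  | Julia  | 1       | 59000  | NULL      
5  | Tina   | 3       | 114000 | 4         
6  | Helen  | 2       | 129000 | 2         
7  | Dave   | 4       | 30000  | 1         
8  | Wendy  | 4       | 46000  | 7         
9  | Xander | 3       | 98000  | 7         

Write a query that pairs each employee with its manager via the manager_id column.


This is a self-join: employees is joined to a second copy of itself, matching each row's manager_id to another row's id. Use LEFT JOIN so rows with manager_id=NULL are kept.
  - employee 1 (Karen): manager_id=NULL -> NULL
  - employee 2 (Alice): manager_id=1 -> Karen
  - employee 3 (Beth): manager_id=NULL -> NULL
  - employee 4 (Julia): manager_id=NULL -> NULL
  - employee 5 (Tina): manager_id=4 -> Julia
  - employee 6 (Helen): manager_id=2 -> Alice
  - employee 7 (Dave): manager_id=1 -> Karen
  - employee 8 (Wendy): manager_id=7 -> Dave
  - employee 9 (Xander): manager_id=7 -> Dave

SQL:
SELECT a.name AS item, b.name AS manager
FROM employees a
LEFT JOIN employees b ON a.manager_id = b.id

Result:
item   | manager
-------+--------
Karen  | NULL   
Alice  | Karen  
Beth   | NULL   
Julia  | NULL   
Tina   | Julia  
Helen  | Alice  
Dave   | Karen  
Wendy  | Dave   
Xander | Dave   


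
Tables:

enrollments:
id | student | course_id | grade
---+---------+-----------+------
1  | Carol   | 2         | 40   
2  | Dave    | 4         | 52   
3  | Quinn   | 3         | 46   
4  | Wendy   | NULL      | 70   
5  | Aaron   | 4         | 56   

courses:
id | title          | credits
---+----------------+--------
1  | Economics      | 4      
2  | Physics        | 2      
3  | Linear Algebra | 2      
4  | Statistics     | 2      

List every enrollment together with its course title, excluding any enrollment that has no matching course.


INNER JOIN keeps only enrollments rows whose course_id matches an id in courses. Walk through each enrollment:
  - enrollment 1 (Carol): course_id=2 -> matches Physics
  - enrollment 2 (Dave): course_id=4 -> matches Statistics
  - enrollment 3 (Quinn): course_id=3 -> matches Linear Algebra
  - enrollment 4 (Wendy): course_id=NULL, no match -> dropped
  - enrollment 5 (Aaron): course_id=4 -> matches Statistics
So 1 of 5 rows is dropped.

SQL:
SELECT a.student, b.title AS course
FROM enrollments a
INNER JOIN courses b ON a.course_id = b.id

Result:
student | course        
--------+---------------
Carol   | Physics       
Dave    | Statistics    
Quinn   | Linear Algebra
Aaron   | Statistics    


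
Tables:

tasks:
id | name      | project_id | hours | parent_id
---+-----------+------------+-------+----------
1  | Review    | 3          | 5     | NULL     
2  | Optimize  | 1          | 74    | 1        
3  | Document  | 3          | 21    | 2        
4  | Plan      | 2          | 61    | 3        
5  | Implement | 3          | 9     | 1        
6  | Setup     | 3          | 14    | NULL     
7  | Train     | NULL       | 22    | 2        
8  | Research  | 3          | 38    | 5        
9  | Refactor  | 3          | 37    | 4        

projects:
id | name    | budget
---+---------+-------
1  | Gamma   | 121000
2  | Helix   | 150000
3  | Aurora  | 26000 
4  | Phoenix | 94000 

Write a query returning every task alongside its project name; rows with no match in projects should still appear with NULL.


LEFT JOIN keeps every row from tasks (the left table); where project_id has no match in projects, the project columns become NULL. Walk through each task:
  - task 1 (Review): project_id=3 -> matches Aurora
  - task 2 (Optimize): project_id=1 -> matches Gamma
  - task 3 (Document): project_id=3 -> matches Aurora
  - task 4 (Plan): project_id=2 -> matches Helix
  - task 5 (Implement): project_id=3 -> matches Aurora
  - task 6 (Setup): project_id=3 -> matches Aurora
  - task 7 (Train): project_id=NULL, no match -> kept with NULL
  - task 8 (Research): project_id=3 -> matches Aurora
  - task 9 (Refactor): project_id=3 -> matches Aurora
All 9 rows appear; 1 has NULL project.

SQL:
SELECT a.name, b.name AS project
FROM tasks a
LEFT JOIN projects b ON a.project_id = b.id

Result:
name      | project
----------+--------
Review    | Aurora 
Optimize  | Gamma  
Document  | Aurora 
Plan      | Helix  
Implement | Aurora 
Setup     | Aurora 
Train     | NULL   
Research  | Aurora 
Refactor  | Aurora 


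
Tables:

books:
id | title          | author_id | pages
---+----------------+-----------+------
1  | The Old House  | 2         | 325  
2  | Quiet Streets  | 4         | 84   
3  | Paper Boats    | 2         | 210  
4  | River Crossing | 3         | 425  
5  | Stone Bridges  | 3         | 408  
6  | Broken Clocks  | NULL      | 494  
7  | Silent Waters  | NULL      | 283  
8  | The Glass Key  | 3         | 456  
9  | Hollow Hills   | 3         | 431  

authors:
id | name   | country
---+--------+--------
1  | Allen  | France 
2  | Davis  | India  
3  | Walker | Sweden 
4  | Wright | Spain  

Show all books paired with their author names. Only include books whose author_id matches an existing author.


INNER JOIN keeps only books rows whose author_id matches an id in authors. Walk through each book:
  - book 1 (The Old House): author_id=2 -> matches Davis
  - book 2 (Quiet Streets): author_id=4 -> matches Wright
  - book 3 (Paper Boats): author_id=2 -> matches Davis
  - book 4 (River Crossing): author_id=3 -> matches Walker
  - book 5 (Stone Bridges): author_id=3 -> matches Walker
  - book 6 (Broken Clocks): author_id=NULL, no match -> dropped
  - book 7 (Silent Waters): author_id=NULL, no match -> dropped
  - book 8 (The Glass Key): author_id=3 -> matches Walker
  - book 9 (Hollow Hills): author_id=3 -> matches Walker
So 2 of 9 rows are dropped.

SQL:
SELECT a.title, b.name AS author
FROM books a
INNER JOIN authors b ON a.author_id = b.id

Result:
title          | author
---------------+-------
The Old House  | Davis 
Quiet Streets  | Wright
Paper Boats    | Davis 
River Crossing | Walker
Stone Bridges  | Walker
The Glass Key  | Walker
Hollow Hills   | Walker


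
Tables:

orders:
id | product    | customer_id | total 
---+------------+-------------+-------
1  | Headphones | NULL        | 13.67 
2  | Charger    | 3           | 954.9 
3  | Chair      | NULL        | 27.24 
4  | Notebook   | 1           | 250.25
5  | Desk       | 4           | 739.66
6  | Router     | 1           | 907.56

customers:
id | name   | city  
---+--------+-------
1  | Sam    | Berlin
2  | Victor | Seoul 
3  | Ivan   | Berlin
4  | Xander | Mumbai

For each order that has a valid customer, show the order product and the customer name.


INNER JOIN keeps only orders rows whose customer_id matches an id in customers. Walk through each order:
  - order 1 (Headphones): customer_id=NULL, no match -> dropped
  - order 2 (Charger): customer_id=3 -> matches Ivan
  - order 3 (Chair): customer_id=NULL, no match -> dropped
  - order 4 (Notebook): customer_id=1 -> matches Sam
  - order 5 (Desk): customer_id=4 -> matches Xander
  - order 6 (Router): customer_id=1 -> matches Sam
So 2 of 6 rows are dropped.

SQL:
SELECT a.product, b.name AS customer
FROM orders a
INNER JOIN customers b ON a.customer_id = b.id

Result:
product  | customer
---------+---------
Charger  | Ivan    
Notebook | Sam     
Desk     | Xander  
Router   | Sam     


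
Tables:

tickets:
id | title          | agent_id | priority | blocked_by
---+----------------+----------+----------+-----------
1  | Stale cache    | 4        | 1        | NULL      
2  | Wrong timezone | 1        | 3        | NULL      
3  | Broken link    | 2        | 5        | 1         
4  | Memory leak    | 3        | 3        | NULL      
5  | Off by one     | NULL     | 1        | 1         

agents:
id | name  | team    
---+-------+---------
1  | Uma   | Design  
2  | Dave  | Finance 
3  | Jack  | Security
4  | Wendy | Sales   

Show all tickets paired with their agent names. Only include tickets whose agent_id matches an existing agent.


INNER JOIN keeps only tickets rows whose agent_id matches an id in agents. Walk through each ticket:
  - ticket 1 (Stale cache): agent_id=4 -> matches Wendy
  - ticket 2 (Wrong timezone): agent_id=1 -> matches Uma
  - ticket 3 (Broken link): agent_id=2 -> matches Dave
  - ticket 4 (Memory leak): agent_id=3 -> matches Jack
  - ticket 5 (Off by one): agent_id=NULL, no match -> dropped
So 1 of 5 rows is dropped.

SQL:
SELECT a.title, b.name AS agent
FROM tickets a
INNER JOIN agents b ON a.agent_id = b.id

Result:
title          | agent
---------------+------
Stale cache    | Wendy
Wrong timezone | Uma  
Broken link    | Dave 
Memory leak    | Jack 


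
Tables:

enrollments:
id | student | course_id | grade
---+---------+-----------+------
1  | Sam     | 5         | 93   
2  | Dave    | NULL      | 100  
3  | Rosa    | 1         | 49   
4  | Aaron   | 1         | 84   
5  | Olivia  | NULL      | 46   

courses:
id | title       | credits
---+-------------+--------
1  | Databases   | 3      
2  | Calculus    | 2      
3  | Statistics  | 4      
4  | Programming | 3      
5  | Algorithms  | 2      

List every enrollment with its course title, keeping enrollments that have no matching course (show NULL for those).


LEFT JOIN keeps every row from enrollments (the left table); where course_id has no match in courses, the course columns become NULL. Walk through each enrollment:
  - enrollment 1 (Sam): course_id=5 -> matches Algorithms
  - enrollment 2 (Dave): course_id=NULL, no match -> kept with NULL
  - enrollment 3 (Rosa): course_id=1 -> matches Databases
  - enrollment 4 (Aaron): course_id=1 -> matches Databases
  - enrollment 5 (Olivia): course_id=NULL, no match -> kept with NULL
All 5 rows appear; 2 have NULL course.

SQL:
SELECT a.student, b.title AS course
FROM enrollments a
LEFT JOIN courses b ON a.course_id = b.id

Result:
student | course    
--------+-----------
Sam     | Algorithms
Dave    | NULL      
Rosa    | Databases 
Aaron   | Databases 
Olivia  | NULL      


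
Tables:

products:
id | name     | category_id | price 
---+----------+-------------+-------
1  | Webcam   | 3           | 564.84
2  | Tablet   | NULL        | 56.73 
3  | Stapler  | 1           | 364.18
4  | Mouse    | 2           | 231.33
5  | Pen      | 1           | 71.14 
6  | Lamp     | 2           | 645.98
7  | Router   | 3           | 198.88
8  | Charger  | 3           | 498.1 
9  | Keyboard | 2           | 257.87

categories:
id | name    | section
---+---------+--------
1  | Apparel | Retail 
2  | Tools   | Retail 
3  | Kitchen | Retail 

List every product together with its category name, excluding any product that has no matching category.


INNER JOIN keeps only products rows whose category_id matches an id in categories. Walk through each product:
  - product 1 (Webcam): category_id=3 -> matches Kitchen
  - product 2 (Tablet): category_id=NULL, no match -> dropped
  - product 3 (Stapler): category_id=1 -> matches Apparel
  - product 4 (Mouse): category_id=2 -> matches Tools
  - product 5 (Pen): category_id=1 -> matches Apparel
  - product 6 (Lamp): category_id=2 -> matches Tools
  - product 7 (Router): category_id=3 -> matches Kitchen
  - product 8 (Charger): category_id=3 -> matches Kitchen
  - product 9 (Keyboard): category_id=2 -> matches Tools
So 1 of 9 rows is dropped.

SQL:
SELECT a.name, b.name AS category
FROM products a
INNER JOIN categories b ON a.category_id = b.id

Result:
name     | category
---------+---------
Webcam   | Kitchen 
Stapler  | Apparel 
Mouse    | Tools   
Pen      | Apparel 
Lamp     | Tools   
Router   | Kitchen 
Charger  | Kitchen 
Keyboard | Tools   


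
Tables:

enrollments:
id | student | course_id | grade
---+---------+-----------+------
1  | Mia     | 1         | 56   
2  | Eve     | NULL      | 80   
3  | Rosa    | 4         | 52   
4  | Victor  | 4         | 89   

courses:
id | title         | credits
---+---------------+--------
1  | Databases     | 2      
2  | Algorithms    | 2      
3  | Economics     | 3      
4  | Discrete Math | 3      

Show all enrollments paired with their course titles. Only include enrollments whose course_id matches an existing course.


INNER JOIN keeps only enrollments rows whose course_id matches an id in courses. Walk through each enrollment:
  - enrollment 1 (Mia): course_id=1 -> matches Databases
  - enrollment 2 (Eve): course_id=NULL, no match -> dropped
  - enrollment 3 (Rosa): course_id=4 -> matches Discrete Math
  - enrollment 4 (Victor): course_id=4 -> matches Discrete Math
So 1 of 4 rows is dropped.

SQL:
SELECT a.student, b.title AS course
FROM enrollments a
INNER JOIN courses b ON a.course_id = b.id

Result:
student | course       
--------+--------------
Mia     | Databases    
Rosa    | Discrete Math
Victor  | Discrete Math


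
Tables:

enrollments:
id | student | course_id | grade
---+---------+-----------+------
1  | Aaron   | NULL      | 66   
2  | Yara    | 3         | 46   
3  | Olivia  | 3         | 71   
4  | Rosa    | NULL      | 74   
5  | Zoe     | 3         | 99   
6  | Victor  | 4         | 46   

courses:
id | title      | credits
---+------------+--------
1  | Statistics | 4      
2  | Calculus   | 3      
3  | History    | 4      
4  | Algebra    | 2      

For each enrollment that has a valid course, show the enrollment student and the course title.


INNER JOIN keeps only enrollments rows whose course_id matches an id in courses. Walk through each enrollment:
  - enrollment 1 (Aaron): course_id=NULL, no match -> dropped
  - enrollment 2 (Yara): course_id=3 -> matches History
  - enrollment 3 (Olivia): course_id=3 -> matches History
  - enrollment 4 (Rosa): course_id=NULL, no match -> dropped
  - enrollment 5 (Zoe): course_id=3 -> matches History
  - enrollment 6 (Victor): course_id=4 -> matches Algebra
So 2 of 6 rows are dropped.

SQL:
SELECT a.student, b.title AS course
FROM enrollments a
INNER JOIN courses b ON a.course_id = b.id

Result:
student | course 
--------+--------
Yara    | History
Olivia  | History
Zoe     | History
Victor  | Algebra


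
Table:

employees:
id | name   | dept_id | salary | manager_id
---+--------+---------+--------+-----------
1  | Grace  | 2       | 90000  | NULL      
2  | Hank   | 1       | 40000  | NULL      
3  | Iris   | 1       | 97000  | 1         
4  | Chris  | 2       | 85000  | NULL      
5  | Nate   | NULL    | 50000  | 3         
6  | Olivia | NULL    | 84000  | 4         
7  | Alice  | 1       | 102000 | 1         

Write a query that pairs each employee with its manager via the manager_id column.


This is a self-join: employees is joined to a second copy of itself, matching each row's manager_id to another row's id. Use LEFT JOIN so rows with manager_id=NULL are kept.
  - employee 1 (Grace): manager_id=NULL -> NULL
  - employee 2 (Hank): manager_id=NULL -> NULL
  - employee 3 (Iris): manager_id=1 -> Grace
  - employee 4 (Chris): manager_id=NULL -> NULL
  - employee 5 (Nate): manager_id=3 -> Iris
  - employee 6 (Olivia): manager_id=4 -> Chris
  - employee 7 (Alice): manager_id=1 -> Grace

SQL:
SELECT a.name AS item, b.name AS manager
FROM employees a
LEFT JOIN employees b ON a.manager_id = b.id

Result:
item   | manager
-------+--------
Grace  | NULL   
Hank   | NULL   
Iris   | Grace  
Chris  | NULL   
Nate   | Iris   
Olivia | Chris  
Alice  | Grace  


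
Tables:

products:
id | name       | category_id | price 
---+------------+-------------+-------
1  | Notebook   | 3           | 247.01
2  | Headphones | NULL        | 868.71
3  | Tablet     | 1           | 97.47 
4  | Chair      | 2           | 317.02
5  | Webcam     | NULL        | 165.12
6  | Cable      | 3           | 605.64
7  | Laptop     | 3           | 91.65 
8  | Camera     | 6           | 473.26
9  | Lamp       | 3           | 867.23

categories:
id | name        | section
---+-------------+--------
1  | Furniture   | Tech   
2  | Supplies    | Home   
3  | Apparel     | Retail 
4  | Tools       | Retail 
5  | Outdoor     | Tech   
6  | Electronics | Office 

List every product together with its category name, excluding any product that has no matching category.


INNER JOIN keeps only products rows whose category_id matches an id in categories. Walk through each product:
  - product 1 (Notebook): category_id=3 -> matches Apparel
  - product 2 (Headphones): category_id=NULL, no match -> dropped
  - product 3 (Tablet): category_id=1 -> matches Furniture
  - product 4 (Chair): category_id=2 -> matches Supplies
  - product 5 (Webcam): category_id=NULL, no match -> dropped
  - product 6 (Cable): category_id=3 -> matches Apparel
  - product 7 (Laptop): category_id=3 -> matches Apparel
  - product 8 (Camera): category_id=6 -> matches Electronics
  - product 9 (Lamp): category_id=3 -> matches Apparel
So 2 of 9 rows are dropped.

SQL:
SELECT a.name, b.name AS category
FROM products a
INNER JOIN categories b ON a.category_id = b.id

Result:
name     | category   
---------+------------
Notebook | Apparel    
Tablet   | Furniture  
Chair    | Supplies   
Cable    | Apparel    
Laptop   | Apparel    
Camera   | Electronics
Lamp     | Apparel    


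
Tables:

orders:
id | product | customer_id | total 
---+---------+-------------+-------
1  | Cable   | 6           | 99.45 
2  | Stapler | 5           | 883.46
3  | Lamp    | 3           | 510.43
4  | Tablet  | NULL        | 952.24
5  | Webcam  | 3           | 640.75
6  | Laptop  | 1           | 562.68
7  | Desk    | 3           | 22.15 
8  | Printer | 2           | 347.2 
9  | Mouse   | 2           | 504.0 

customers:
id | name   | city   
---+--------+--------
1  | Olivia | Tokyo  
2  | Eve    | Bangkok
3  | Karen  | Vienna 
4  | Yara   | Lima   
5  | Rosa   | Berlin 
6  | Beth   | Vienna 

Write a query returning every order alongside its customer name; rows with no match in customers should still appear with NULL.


LEFT JOIN keeps every row from orders (the left table); where customer_id has no match in customers, the customer columns become NULL. Walk through each order:
  - order 1 (Cable): customer_id=6 -> matches Beth
  - order 2 (Stapler): customer_id=5 -> matches Rosa
  - order 3 (Lamp): customer_id=3 -> matches Karen
  - order 4 (Tablet): customer_id=NULL, no match -> kept with NULL
  - order 5 (Webcam): customer_id=3 -> matches Karen
  - order 6 (Laptop): customer_id=1 -> matches Olivia
  - order 7 (Desk): customer_id=3 -> matches Karen
  - order 8 (Printer): customer_id=2 -> matches Eve
  - order 9 (Mouse): customer_id=2 -> matches Eve
All 9 rows appear; 1 has NULL customer.

SQL:
SELECT a.product, b.name AS customer
FROM orders a
LEFT JOIN customers b ON a.customer_id = b.id

Result:
product | customer
--------+---------
Cable   | Beth    
Stapler | Rosa    
Lamp    | Karen   
Tablet  | NULL    
Webcam  | Karen   
Laptop  | Olivia  
Desk    | Karen   
Printer | Eve     
Mouse   | Eve     


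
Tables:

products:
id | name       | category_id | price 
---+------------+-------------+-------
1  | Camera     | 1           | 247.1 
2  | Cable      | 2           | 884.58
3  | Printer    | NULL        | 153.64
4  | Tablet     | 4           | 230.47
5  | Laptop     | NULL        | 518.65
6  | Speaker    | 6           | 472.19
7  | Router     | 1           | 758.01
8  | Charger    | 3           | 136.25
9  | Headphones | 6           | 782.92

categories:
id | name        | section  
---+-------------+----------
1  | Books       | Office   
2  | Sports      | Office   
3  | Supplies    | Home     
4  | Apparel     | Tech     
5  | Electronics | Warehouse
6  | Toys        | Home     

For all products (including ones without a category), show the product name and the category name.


LEFT JOIN keeps every row from products (the left table); where category_id has no match in categories, the category columns become NULL. Walk through each product:
  - product 1 (Camera): category_id=1 -> matches Books
  - product 2 (Cable): category_id=2 -> matches Sports
  - product 3 (Printer): category_id=NULL, no match -> kept with NULL
  - product 4 (Tablet): category_id=4 -> matches Apparel
  - product 5 (Laptop): category_id=NULL, no match -> kept with NULL
  - product 6 (Speaker): category_id=6 -> matches Toys
  - product 7 (Router): category_id=1 -> matches Books
  - product 8 (Charger): category_id=3 -> matches Supplies
  - product 9 (Headphones): category_id=6 -> matches Toys
All 9 rows appear; 2 have NULL category.

SQL:
SELECT a.name, b.name AS category
FROM products a
LEFT JOIN categories b ON a.category_id = b.id

Result:
name       | category
-----------+---------
Camera     | Books   
Cable      | Sports  
Printer    | NULL    
Tablet     | Apparel 
Laptop     | NULL    
Speaker    | Toys    
Router     | Books   
Charger    | Supplies
Headphones | Toys    


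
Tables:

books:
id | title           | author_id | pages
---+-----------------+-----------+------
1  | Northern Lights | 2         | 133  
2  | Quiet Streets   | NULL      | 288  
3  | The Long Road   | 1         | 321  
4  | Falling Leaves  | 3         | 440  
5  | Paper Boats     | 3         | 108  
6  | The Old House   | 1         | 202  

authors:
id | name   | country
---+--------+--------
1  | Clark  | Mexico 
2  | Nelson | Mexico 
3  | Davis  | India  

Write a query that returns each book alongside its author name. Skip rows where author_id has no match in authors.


INNER JOIN keeps only books rows whose author_id matches an id in authors. Walk through each book:
  - book 1 (Northern Lights): author_id=2 -> matches Nelson
  - book 2 (Quiet Streets): author_id=NULL, no match -> dropped
  - book 3 (The Long Road): author_id=1 -> matches Clark
  - book 4 (Falling Leaves): author_id=3 -> matches Davis
  - book 5 (Paper Boats): author_id=3 -> matches Davis
  - book 6 (The Old House): author_id=1 -> matches Clark
So 1 of 6 rows is dropped.

SQL:
SELECT a.title, b.name AS author
FROM books a
INNER JOIN authors b ON a.author_id = b.id

Result:
title           | author
----------------+-------
Northern Lights | Nelson
The Long Road   | Clark 
Falling Leaves  | Davis 
Paper Boats     | Davis 
The Old House   | Clark 


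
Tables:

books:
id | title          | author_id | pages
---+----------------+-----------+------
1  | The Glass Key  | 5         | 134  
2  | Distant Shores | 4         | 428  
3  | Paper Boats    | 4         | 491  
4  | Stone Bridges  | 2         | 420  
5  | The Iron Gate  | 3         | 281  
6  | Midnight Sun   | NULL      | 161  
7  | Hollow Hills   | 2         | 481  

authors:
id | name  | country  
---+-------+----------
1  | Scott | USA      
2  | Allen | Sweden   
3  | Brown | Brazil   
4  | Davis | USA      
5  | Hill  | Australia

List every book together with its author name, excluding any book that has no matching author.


INNER JOIN keeps only books rows whose author_id matches an id in authors. Walk through each book:
  - book 1 (The Glass Key): author_id=5 -> matches Hill
  - book 2 (Distant Shores): author_id=4 -> matches Davis
  - book 3 (Paper Boats): author_id=4 -> matches Davis
  - book 4 (Stone Bridges): author_id=2 -> matches Allen
  - book 5 (The Iron Gate): author_id=3 -> matches Brown
  - book 6 (Midnight Sun): author_id=NULL, no match -> dropped
  - book 7 (Hollow Hills): author_id=2 -> matches Allen
So 1 of 7 rows is dropped.

SQL:
SELECT a.title, b.name AS author
FROM books a
INNER JOIN authors b ON a.author_id = b.id

Result:
title          | author
---------------+-------
The Glass Key  | Hill  
Distant Shores | Davis 
Paper Boats    | Davis 
Stone Bridges  | Allen 
The Iron Gate  | Brown 
Hollow Hills   | Allen 


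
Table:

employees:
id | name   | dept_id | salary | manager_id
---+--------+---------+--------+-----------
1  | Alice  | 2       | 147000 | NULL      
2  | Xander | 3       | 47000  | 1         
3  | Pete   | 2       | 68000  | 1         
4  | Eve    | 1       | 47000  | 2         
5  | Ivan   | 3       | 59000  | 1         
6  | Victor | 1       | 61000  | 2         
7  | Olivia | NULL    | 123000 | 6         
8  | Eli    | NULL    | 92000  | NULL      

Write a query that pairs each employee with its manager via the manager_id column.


This is a self-join: employees is joined to a second copy of itself, matching each row's manager_id to another row's id. Use LEFT JOIN so rows with manager_id=NULL are kept.
  - employee 1 (Alice): manager_id=NULL -> NULL
  - employee 2 (Xander): manager_id=1 -> Alice
  - employee 3 (Pete): manager_id=1 -> Alice
  - employee 4 (Eve): manager_id=2 -> Xander
  - employee 5 (Ivan): manager_id=1 -> Alice
  - employee 6 (Victor): manager_id=2 -> Xander
  - employee 7 (Olivia): manager_id=6 -> Victor
  - employee 8 (Eli): manager_id=NULL -> NULL

SQL:
SELECT a.name AS item, b.name AS manager
FROM employees a
LEFT JOIN employees b ON a.manager_id = b.id

Result:
item   | manager
-------+--------
Alice  | NULL   
Xander | Alice  
Pete   | Alice  
Eve    | Xander 
Ivan   | Alice  
Victor | Xander 
Olivia | Victor 
Eli    | NULL   


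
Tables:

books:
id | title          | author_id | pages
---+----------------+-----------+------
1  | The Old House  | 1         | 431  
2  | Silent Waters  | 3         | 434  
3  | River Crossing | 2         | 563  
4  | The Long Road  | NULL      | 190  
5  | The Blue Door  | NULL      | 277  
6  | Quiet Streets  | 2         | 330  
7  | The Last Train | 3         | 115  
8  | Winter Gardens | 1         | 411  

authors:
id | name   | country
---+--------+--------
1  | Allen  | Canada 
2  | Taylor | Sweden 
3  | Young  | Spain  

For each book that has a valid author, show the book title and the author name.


INNER JOIN keeps only books rows whose author_id matches an id in authors. Walk through each book:
  - book 1 (The Old House): author_id=1 -> matches Allen
  - book 2 (Silent Waters): author_id=3 -> matches Young
  - book 3 (River Crossing): author_id=2 -> matches Taylor
  - book 4 (The Long Road): author_id=NULL, no match -> dropped
  - book 5 (The Blue Door): author_id=NULL, no match -> dropped
  - book 6 (Quiet Streets): author_id=2 -> matches Taylor
  - book 7 (The Last Train): author_id=3 -> matches Young
  - book 8 (Winter Gardens): author_id=1 -> matches Allen
So 2 of 8 rows are dropped.

SQL:
SELECT a.title, b.name AS author
FROM books a
INNER JOIN authors b ON a.author_id = b.id

Result:
title          | author
---------------+-------
The Old House  | Allen 
Silent Waters  | Young 
River Crossing | Taylor
Quiet Streets  | Taylor
The Last Train | Young 
Winter Gardens | Allen 


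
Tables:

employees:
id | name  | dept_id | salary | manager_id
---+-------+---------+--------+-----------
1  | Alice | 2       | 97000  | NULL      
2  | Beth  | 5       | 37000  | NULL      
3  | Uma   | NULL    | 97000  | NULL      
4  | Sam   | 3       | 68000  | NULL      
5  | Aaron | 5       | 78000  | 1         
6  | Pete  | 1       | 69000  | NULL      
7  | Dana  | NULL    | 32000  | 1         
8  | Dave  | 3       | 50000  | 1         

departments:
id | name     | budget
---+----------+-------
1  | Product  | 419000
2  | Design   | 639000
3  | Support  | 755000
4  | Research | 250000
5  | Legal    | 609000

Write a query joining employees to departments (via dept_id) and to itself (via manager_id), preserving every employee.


Two LEFT JOINs from the same base table employees: one to departments via dept_id, one to employees itself via manager_id. Both are LEFT so every employee is preserved.
Match against departments:
  - employee 1 (Alice): dept_id=2 -> matches Design
  - employee 2 (Beth): dept_id=5 -> matches Legal
  - employee 3 (Uma): dept_id=NULL, no match -> kept with NULL
  - employee 4 (Sam): dept_id=3 -> matches Support
  - employee 5 (Aaron): dept_id=5 -> matches Legal
  - employee 6 (Pete): dept_id=1 -> matches Product
  - employee 7 (Dana): dept_id=NULL, no match -> kept with NULL
  - employee 8 (Dave): dept_id=3 -> matches Support
Match against employees (self):
  - employee 1 (Alice): manager_id=NULL -> NULL
  - employee 2 (Beth): manager_id=NULL -> NULL
  - employee 3 (Uma): manager_id=NULL -> NULL
  - employee 4 (Sam): manager_id=NULL -> NULL
  - employee 5 (Aaron): manager_id=1 -> Alice
  - employee 6 (Pete): manager_id=NULL -> NULL
  - employee 7 (Dana): manager_id=1 -> Alice
  - employee 8 (Dave): manager_id=1 -> Alice

SQL:
SELECT a.name, b.name AS department, c.name AS manager
FROM employees a
LEFT JOIN departments b ON a.dept_id = b.id
LEFT JOIN employees c ON a.manager_id = c.id

Result:
name  | department | manager
------+------------+--------
Alice | Design     | NULL   
Beth  | Legal      | NULL   
Uma   | NULL       | NULL   
Sam   | Support    | NULL   
Aaron | Legal      | Alice  
Pete  | Product    | NULL   
Dana  | NULL       | Alice  
Dave  | Support    | Alice  


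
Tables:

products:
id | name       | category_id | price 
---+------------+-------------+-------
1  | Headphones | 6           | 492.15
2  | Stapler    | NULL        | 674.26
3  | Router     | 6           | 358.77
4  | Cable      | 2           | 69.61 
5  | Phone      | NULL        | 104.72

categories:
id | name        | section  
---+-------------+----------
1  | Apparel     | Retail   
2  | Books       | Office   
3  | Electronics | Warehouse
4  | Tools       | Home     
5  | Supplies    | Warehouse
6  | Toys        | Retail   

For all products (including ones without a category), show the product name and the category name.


LEFT JOIN keeps every row from products (the left table); where category_id has no match in categories, the category columns become NULL. Walk through each product:
  - product 1 (Headphones): category_id=6 -> matches Toys
  - product 2 (Stapler): category_id=NULL, no match -> kept with NULL
  - product 3 (Router): category_id=6 -> matches Toys
  - product 4 (Cable): category_id=2 -> matches Books
  - product 5 (Phone): category_id=NULL, no match -> kept with NULL
All 5 rows appear; 2 have NULL category.

SQL:
SELECT a.name, b.name AS category
FROM products a
LEFT JOIN categories b ON a.category_id = b.id

Result:
name       | category
-----------+---------
Headphones | Toys    
Stapler    | NULL    
Router     | Toys    
Cable      | Books   
Phone      | NULL    


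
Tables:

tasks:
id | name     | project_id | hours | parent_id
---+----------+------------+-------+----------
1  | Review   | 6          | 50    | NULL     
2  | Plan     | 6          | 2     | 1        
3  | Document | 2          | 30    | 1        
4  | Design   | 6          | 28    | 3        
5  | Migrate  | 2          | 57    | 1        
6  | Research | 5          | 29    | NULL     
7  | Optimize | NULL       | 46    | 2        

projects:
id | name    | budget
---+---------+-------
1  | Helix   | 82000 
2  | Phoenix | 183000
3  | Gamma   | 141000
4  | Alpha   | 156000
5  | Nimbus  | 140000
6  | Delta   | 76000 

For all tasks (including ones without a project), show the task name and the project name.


LEFT JOIN keeps every row from tasks (the left table); where project_id has no match in projects, the project columns become NULL. Walk through each task:
  - task 1 (Review): project_id=6 -> matches Delta
  - task 2 (Plan): project_id=6 -> matches Delta
  - task 3 (Document): project_id=2 -> matches Phoenix
  - task 4 (Design): project_id=6 -> matches Delta
  - task 5 (Migrate): project_id=2 -> matches Phoenix
  - task 6 (Research): project_id=5 -> matches Nimbus
  - task 7 (Optimize): project_id=NULL, no match -> kept with NULL
All 7 rows appear; 1 has NULL project.

SQL:
SELECT a.name, b.name AS project
FROM tasks a
LEFT JOIN projects b ON a.project_id = b.id

Result:
name     | project
---------+--------
Review   | Delta  
Plan     | Delta  
Document | Phoenix
Design   | Delta  
Migrate  | Phoenix
Research | Nimbus 
Optimize | NULL   
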